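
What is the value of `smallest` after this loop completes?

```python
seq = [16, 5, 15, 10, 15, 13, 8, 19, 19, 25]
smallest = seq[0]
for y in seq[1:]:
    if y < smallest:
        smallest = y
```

Minimum of [16, 5, 15, 10, 15, 13, 8, 19, 19, 25]
`smallest` takes the values: 16 → 5

Answer: 5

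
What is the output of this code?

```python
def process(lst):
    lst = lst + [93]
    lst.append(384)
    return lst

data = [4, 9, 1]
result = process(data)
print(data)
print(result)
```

Key concept: rebinding parameter vs mutation.
Step by step:
`data = [4, 9, 1]` → data = [4, 9, 1]
`result = process(data)` → result = [4, 9, 1, 93, 384]
`print(data)` → prints [4, 9, 1]
`print(result)` → prints [4, 9, 1, 93, 384]

Answer:
[4, 9, 1]
[4, 9, 1, 93, 384]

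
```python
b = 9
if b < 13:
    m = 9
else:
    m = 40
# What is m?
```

Trace:
`b = 9` → b = 9
`if b < 13: ...` → b < 13 is True → m = 9
So m = 9

Answer: 9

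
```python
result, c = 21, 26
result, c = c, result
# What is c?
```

Trace:
`result, c = 21, 26` → result = 21; c = 26
`result, c = c, result` → result = 26; c = 21
So c = 21

Answer: 21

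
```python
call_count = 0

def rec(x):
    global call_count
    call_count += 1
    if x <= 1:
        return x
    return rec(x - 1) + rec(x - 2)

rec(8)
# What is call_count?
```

Calls(x) = 1 + Calls(x-1) + Calls(x-2); Calls(0)=Calls(1)=1. For x=8 this gives 67.

Answer: 67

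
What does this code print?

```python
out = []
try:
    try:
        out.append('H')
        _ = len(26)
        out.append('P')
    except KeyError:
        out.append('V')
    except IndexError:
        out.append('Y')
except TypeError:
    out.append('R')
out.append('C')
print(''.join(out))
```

Execution trace: 'H' (try body) → 'R' (outer except TypeError) → 'C' (after the try/except). Output: HRC

Answer: HRC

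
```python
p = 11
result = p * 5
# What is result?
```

Trace:
`p = 11` → p = 11
`result = p * 5` → result = 55
So result = 55

Answer: 55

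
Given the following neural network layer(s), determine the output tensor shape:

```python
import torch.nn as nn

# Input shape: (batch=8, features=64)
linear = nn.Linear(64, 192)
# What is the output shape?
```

Input: (8, 64) -> Output: (8, 192)

Answer: (8, 192)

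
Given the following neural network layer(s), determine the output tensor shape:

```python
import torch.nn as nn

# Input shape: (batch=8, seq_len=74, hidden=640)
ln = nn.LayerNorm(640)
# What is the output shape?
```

Input: (8, 74, 640) -> Output: (8, 74, 640)

Answer: (8, 74, 640)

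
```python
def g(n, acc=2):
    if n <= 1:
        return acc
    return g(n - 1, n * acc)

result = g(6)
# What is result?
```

Accumulator trace (n, acc): (6, 2) -> (5, 12) -> (4, 60) -> (3, 240) -> (2, 720) -> (1, 1440) -> return 1440

Answer: 1440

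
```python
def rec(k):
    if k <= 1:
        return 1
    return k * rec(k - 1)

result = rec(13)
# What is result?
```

rec(13) = 13 * 12 * 11 * 10 * 9 * 8 * 7 * 6 * 5 * 4 * 3 * 2 * 1 = 6227020800

Answer: 6227020800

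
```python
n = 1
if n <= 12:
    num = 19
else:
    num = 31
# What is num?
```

Trace:
`n = 1` → n = 1
`if n <= 12: ...` → n <= 12 is True → num = 19
So num = 19

Answer: 19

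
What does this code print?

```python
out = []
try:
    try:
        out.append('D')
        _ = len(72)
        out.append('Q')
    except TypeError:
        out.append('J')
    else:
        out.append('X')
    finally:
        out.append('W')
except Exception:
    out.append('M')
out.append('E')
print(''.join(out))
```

Execution trace: 'D' (inner try body) → 'J' (inner except TypeError) → 'W' (inner finally) → 'E' (after the try/except). Output: DJWE

Answer: DJWE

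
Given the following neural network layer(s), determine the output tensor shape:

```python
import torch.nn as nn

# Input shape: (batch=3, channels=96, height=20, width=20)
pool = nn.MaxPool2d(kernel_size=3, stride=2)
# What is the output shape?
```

Input: (3, 96, 20, 20) -> Output: (3, 96, 9, 9)

Answer: (3, 96, 9, 9)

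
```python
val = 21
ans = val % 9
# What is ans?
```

Trace:
`val = 21` → val = 21
`ans = val % 9` → ans = 3
So ans = 3

Answer: 3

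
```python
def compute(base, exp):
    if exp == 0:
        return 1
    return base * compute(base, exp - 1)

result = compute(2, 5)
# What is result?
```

compute(2, 5) = 2 * 2 * 2 * 2 * 2 = 32

Answer: 32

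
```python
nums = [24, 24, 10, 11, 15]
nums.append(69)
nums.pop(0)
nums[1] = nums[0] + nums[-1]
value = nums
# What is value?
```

Trace:
`nums = [24, 24, 10, 11, 15]` → nums = [24, 24, 10, 11, 15]
`nums.append(69)` → nums = [24, 24, 10, 11, 15, 69]
`nums.pop(0)` → nums = [24, 10, 11, 15, 69]
`nums[1] = nums[0] + nums[-1]` → nums = [24, 93, 11, 15, 69]
`value = nums` → value = [24, 93, 11, 15, 69]
So value = [24, 93, 11, 15, 69]

Answer: [24, 93, 11, 15, 69]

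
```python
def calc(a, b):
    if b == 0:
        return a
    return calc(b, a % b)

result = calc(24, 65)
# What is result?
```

calc(24, 65) -> calc(65, 24) -> calc(24, 17) -> calc(17, 7) -> calc(7, 3) -> calc(3, 1) -> calc(1, 0) -> 1

Answer: 1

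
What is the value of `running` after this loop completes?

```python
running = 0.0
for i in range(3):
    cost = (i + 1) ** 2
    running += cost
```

Sum of squared losses 1² + 2² + ... + 3²
`running` takes the values: 0.0 → 1.0 → 5.0 → 14.0

Answer: 14.0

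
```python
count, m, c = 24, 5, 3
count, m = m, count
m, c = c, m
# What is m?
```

Trace:
`count, m, c = 24, 5, 3` → count = 24; m = 5; c = 3
`count, m = m, count` → count = 5; m = 24
`m, c = c, m` → m = 3; c = 24
So m = 3

Answer: 3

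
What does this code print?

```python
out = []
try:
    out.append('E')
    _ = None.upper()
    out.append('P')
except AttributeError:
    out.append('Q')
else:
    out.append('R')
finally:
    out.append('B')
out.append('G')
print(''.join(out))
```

Execution trace: 'E' (try body) → 'Q' (except AttributeError) → 'B' (finally) → 'G' (after the try/except). Output: EQBG

Answer: EQBG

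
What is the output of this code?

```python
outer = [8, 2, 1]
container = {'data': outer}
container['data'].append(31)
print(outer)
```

Key concept: dict holds reference to list.
Step by step:
`outer = [8, 2, 1]` → outer = [8, 2, 1]
`container = {'data': outer}` → container = {'data': [8, 2, 1]}
`container['data'].append(31)` → outer = [8, 2, 1, 31]; container = {'data': [8, 2, 1, 31]}
`print(outer)` → prints [8, 2, 1, 31]

Answer: [8, 2, 1, 31]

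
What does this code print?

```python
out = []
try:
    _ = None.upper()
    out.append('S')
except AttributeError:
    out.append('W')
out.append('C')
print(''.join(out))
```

Execution trace: 'W' (except AttributeError) → 'C' (after the try/except). Output: WC

Answer: WC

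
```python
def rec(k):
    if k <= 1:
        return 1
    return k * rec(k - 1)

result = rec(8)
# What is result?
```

rec(8) = 8 * 7 * 6 * 5 * 4 * 3 * 2 * 1 = 40320

Answer: 40320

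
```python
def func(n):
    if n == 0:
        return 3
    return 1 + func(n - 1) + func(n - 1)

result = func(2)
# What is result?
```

func(n) = 1 + 2·func(n-1), func(0)=3. Closed form: (3+1)·2^2 - 1 = 15.

Answer: 15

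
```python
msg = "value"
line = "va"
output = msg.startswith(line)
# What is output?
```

Trace:
`msg = "value"` → msg = 'value'
`line = "va"` → line = 'va'
`output = msg.startswith(line)` → output = True
So output = True

Answer: True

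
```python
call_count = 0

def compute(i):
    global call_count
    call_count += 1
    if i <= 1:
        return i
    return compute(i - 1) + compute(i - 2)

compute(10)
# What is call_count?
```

Calls(i) = 1 + Calls(i-1) + Calls(i-2); Calls(0)=Calls(1)=1. For i=10 this gives 177.

Answer: 177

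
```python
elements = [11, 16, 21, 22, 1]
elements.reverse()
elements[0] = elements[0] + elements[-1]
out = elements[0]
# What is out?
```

Trace:
`elements = [11, 16, 21, 22, 1]` → elements = [11, 16, 21, 22, 1]
`elements.reverse()` → elements = [1, 22, 21, 16, 11]
`elements[0] = elements[0] + elements[-1]` → elements = [12, 22, 21, 16, 11]
`out = elements[0]` → out = 12
So out = 12

Answer: 12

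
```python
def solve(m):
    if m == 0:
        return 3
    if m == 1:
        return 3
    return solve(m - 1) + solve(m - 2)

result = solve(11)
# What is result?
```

Build up from base cases: solve(0)=3, solve(1)=3, solve(2)=6, solve(3)=9, solve(4)=15, solve(5)=24, solve(6)=39, ..., solve(11)=432

Answer: 432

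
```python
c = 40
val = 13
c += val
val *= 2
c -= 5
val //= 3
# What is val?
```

Trace:
`c = 40` → c = 40
`val = 13` → val = 13
`c += val` → c = 53
`val *= 2` → val = 26
`c -= 5` → c = 48
`val //= 3` → val = 8
So val = 8

Answer: 8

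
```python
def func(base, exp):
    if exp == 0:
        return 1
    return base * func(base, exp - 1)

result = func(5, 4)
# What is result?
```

func(5, 4) = 5 * 5 * 5 * 5 = 625

Answer: 625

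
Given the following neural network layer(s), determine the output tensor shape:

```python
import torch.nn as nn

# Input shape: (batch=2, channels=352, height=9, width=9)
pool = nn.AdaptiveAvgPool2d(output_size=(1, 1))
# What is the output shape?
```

Input: (2, 352, 9, 9) -> Output: (2, 352, 1, 1)

Answer: (2, 352, 1, 1)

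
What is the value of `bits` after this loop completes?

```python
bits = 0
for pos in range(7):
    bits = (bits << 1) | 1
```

Build 7 consecutive 1-bits: 0b1111111
`bits` takes the values: 0 → 1 → 3 → 7 → 15 → 31 → 63 → 127

Answer: 127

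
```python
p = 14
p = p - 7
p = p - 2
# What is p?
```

Trace:
`p = 14` → p = 14
`p = p - 7` → p = 7
`p = p - 2` → p = 5
So p = 5

Answer: 5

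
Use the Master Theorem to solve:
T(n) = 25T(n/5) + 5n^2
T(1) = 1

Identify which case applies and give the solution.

a=25, b=5, f(n)=5n^2. log_5(25) = 2. Since c=2 = 2, Case 2 applies: T(n) = Θ(n^log_b(a) · log n) = O(n^2 log n).

Answer: O(n^2 log n) - Case 2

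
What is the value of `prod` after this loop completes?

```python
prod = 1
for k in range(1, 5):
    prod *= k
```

4! = 24
`prod` takes the values: 1 → 2 → 6 → 24

Answer: 24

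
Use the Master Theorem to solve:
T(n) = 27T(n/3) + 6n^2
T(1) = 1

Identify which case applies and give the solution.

a=27, b=3, f(n)=6n^2. log_3(27) = 3. Since c=2 < 3, Case 1 applies: T(n) = Θ(n^log_b(a)) = O(n^3).

Answer: O(n^3) - Case 1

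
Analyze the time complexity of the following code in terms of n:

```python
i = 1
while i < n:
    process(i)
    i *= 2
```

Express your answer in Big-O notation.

This is Logarithmic loop. Time complexity: O(log n).

Answer: O(log n)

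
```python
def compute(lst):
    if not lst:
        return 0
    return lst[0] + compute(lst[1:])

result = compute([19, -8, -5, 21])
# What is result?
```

19 + (-8) + (-5) + 21 + 0 = 27

Answer: 27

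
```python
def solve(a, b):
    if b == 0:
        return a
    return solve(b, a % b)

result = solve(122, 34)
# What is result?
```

solve(122, 34) -> solve(34, 20) -> solve(20, 14) -> solve(14, 6) -> solve(6, 2) -> solve(2, 0) -> 2

Answer: 2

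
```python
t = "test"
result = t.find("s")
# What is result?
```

Trace:
`t = "test"` → t = 'test'
`result = t.find("s")` → result = 2
So result = 2

Answer: 2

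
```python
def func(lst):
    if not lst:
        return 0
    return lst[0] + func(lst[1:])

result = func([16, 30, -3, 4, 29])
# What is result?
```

16 + 30 + (-3) + 4 + 29 + 0 = 76

Answer: 76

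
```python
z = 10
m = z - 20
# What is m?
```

Trace:
`z = 10` → z = 10
`m = z - 20` → m = -10
So m = -10

Answer: -10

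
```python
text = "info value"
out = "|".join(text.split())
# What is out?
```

Trace:
`text = "info value"` → text = 'info value'
`out = "|".join(text.split())` → out = 'info|value'
So out = 'info|value'

Answer: 'info|value'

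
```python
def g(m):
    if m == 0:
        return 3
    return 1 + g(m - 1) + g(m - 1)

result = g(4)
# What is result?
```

g(m) = 1 + 2·g(m-1), g(0)=3. Closed form: (3+1)·2^4 - 1 = 63.

Answer: 63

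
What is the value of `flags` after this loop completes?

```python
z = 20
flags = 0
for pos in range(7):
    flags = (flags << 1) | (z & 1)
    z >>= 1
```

Reverse lowest 7 bits of 20
`flags` takes the values: 0 → 1 → 2 → 5 → 10 → 20

Answer: 20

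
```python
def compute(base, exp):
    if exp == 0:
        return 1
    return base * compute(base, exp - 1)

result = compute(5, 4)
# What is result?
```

compute(5, 4) = 5 * 5 * 5 * 5 = 625

Answer: 625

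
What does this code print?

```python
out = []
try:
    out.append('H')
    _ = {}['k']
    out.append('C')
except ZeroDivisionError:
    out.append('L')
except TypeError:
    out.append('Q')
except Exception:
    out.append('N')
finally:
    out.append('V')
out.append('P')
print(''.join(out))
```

Execution trace: 'H' (try body) → 'N' (except Exception) → 'V' (finally) → 'P' (after the try/except). Output: HNVP

Answer: HNVP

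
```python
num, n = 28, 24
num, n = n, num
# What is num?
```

Trace:
`num, n = 28, 24` → num = 28; n = 24
`num, n = n, num` → num = 24; n = 28
So num = 24

Answer: 24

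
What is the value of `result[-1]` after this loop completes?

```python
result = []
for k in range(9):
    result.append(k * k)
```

Last element of squares 0 to 8
`result` takes the values: [] → [0] → [0, 1] → [0, 1, 4] → [0, 1, 4, 9] → [0, 1, 4, 9, 16] → [0, 1, 4, 9, 16, 25] → [0, 1, 4, 9, 16, 25, 36] → [0, 1, 4, 9, 16, 25, 36, 49] → [0, 1, 4, 9, 16, 25, 36, 49, 64]
So `result[-1]` = 64

Answer: 64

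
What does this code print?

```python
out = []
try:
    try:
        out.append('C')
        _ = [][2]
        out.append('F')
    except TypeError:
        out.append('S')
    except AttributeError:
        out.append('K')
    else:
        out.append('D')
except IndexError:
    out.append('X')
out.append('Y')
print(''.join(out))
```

Execution trace: 'C' (try body) → 'X' (outer except IndexError) → 'Y' (after the try/except). Output: CXY

Answer: CXY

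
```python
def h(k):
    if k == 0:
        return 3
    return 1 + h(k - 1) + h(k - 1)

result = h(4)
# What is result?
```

h(k) = 1 + 2·h(k-1), h(0)=3. Closed form: (3+1)·2^4 - 1 = 63.

Answer: 63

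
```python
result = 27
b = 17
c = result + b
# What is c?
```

Trace:
`result = 27` → result = 27
`b = 17` → b = 17
`c = result + b` → c = 44
So c = 44

Answer: 44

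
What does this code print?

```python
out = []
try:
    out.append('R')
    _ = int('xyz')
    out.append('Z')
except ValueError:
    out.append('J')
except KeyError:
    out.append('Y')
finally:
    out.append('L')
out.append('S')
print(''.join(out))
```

Execution trace: 'R' (try body) → 'J' (except ValueError) → 'L' (finally) → 'S' (after the try/except). Output: RJLS

Answer: RJLS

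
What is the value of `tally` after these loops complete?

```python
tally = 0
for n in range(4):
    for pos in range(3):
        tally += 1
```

4 * 3 = 12
`tally` takes the values: 0 → 1 → 2 → 3 → 4 → 5 → 6 → 7 → 8 → 9 → 10 → 11 → 12

Answer: 12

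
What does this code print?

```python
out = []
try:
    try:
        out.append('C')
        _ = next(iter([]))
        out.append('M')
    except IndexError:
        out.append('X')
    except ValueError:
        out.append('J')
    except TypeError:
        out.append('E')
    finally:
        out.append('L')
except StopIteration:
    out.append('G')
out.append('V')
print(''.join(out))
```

Execution trace: 'C' (try body) → 'L' (finally) → 'G' (outer except StopIteration) → 'V' (after the try/except). Output: CLGV

Answer: CLGV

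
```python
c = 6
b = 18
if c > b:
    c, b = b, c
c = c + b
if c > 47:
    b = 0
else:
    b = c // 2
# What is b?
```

Trace:
`c = 6` → c = 6
`b = 18` → b = 18
`if c > b: ...` → c > b is False → no variable changes
`c = c + b` → c = 24
`if c > 47: ...` → c > 47 is False, take else branch → b = 12
So b = 12

Answer: 12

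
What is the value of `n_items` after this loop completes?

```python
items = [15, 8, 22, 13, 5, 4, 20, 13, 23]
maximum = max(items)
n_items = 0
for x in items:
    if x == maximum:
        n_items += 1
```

Count of max value 23 in [15, 8, 22, 13, 5, 4, 20, 13, 23]
`n_items` takes the values: 0 → 1

Answer: 1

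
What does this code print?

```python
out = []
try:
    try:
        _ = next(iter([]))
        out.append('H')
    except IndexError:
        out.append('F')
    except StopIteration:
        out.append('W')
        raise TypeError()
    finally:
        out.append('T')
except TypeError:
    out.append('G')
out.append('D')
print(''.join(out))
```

Execution trace: 'W' (inner except StopIteration) → 'T' (inner finally) → 'G' (outer except TypeError) → 'D' (after the try/except). Output: WTGD

Answer: WTGD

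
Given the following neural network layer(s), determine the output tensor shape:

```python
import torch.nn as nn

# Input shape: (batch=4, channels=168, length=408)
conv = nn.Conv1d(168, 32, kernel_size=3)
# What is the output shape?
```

Input: (4, 168, 408) -> Output: (4, 32, 406)

Answer: (4, 32, 406)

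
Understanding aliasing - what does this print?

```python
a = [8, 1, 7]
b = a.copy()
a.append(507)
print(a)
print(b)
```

Key concept: list.copy() creates independent copy.
Step by step:
`a = [8, 1, 7]` → a = [8, 1, 7]
`b = a.copy()` → b = [8, 1, 7]
`a.append(507)` → a = [8, 1, 7, 507]
`print(a)` → prints [8, 1, 7, 507]
`print(b)` → prints [8, 1, 7]

Answer:
[8, 1, 7, 507]
[8, 1, 7]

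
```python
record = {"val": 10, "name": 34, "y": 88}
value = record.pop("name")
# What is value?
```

Trace:
`record = {"val": 10, "name": 34, "y": 88}` → record = {'val': 10, 'name': 34, 'y': 88}
`value = record.pop("name")` → record = {'val': 10, 'y': 88}; value = 34
So value = 34

Answer: 34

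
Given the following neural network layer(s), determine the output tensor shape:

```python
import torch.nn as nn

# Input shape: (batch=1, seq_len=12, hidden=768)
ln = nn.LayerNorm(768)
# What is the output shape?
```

Input: (1, 12, 768) -> Output: (1, 12, 768)

Answer: (1, 12, 768)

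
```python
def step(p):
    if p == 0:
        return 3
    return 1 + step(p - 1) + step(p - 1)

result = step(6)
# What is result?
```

step(p) = 1 + 2·step(p-1), step(0)=3. Closed form: (3+1)·2^6 - 1 = 255.

Answer: 255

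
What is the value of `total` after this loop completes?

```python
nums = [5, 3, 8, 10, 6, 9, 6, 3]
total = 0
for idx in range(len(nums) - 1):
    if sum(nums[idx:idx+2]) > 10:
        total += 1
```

Count windows with sum > 10
`total` takes the values: 0 → 1 → 2 → 3 → 4 → 5

Answer: 5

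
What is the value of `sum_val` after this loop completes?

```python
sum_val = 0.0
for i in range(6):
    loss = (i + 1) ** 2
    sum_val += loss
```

Sum of squared losses 1² + 2² + ... + 6²
`sum_val` takes the values: 0.0 → 1.0 → 5.0 → 14.0 → 30.0 → 55.0 → 91.0

Answer: 91.0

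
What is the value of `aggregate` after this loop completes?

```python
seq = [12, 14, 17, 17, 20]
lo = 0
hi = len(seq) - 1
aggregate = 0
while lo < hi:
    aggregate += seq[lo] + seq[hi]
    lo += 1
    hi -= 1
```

Sum of pairs from ends
`aggregate` takes the values: 0 → 32 → 63

Answer: 63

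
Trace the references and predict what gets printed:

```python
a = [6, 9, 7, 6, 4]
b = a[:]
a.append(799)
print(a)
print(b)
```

Key concept: slice [:] creates copy.
Step by step:
`a = [6, 9, 7, 6, 4]` → a = [6, 9, 7, 6, 4]
`b = a[:]` → b = [6, 9, 7, 6, 4]
`a.append(799)` → a = [6, 9, 7, 6, 4, 799]
`print(a)` → prints [6, 9, 7, 6, 4, 799]
`print(b)` → prints [6, 9, 7, 6, 4]

Answer:
[6, 9, 7, 6, 4, 799]
[6, 9, 7, 6, 4]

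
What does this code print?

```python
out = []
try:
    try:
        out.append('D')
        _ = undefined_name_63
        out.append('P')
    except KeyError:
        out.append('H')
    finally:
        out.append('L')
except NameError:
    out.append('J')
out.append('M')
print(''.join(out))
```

Execution trace: 'D' (inner try body) → 'L' (inner finally) → 'J' (outer except NameError) → 'M' (after the try/except). Output: DLJM

Answer: DLJM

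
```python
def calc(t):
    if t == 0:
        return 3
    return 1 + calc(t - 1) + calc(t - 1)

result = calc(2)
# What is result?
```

calc(t) = 1 + 2·calc(t-1), calc(0)=3. Closed form: (3+1)·2^2 - 1 = 15.

Answer: 15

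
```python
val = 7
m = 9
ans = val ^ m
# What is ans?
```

Trace:
`val = 7` → val = 7
`m = 9` → m = 9
`ans = val ^ m` → ans = 14
So ans = 14

Answer: 14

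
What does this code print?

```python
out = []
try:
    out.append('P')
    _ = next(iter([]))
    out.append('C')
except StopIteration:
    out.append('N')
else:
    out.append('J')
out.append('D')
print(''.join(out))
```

Execution trace: 'P' (try body) → 'N' (except StopIteration) → 'D' (after the try/except). Output: PND

Answer: PND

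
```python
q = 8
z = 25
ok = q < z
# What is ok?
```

Trace:
`q = 8` → q = 8
`z = 25` → z = 25
`ok = q < z` → ok = True
So ok = True

Answer: True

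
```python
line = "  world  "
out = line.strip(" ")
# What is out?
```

Trace:
`line = "  world  "` → line = '  world  '
`out = line.strip(" ")` → out = 'world'
So out = 'world'

Answer: 'world'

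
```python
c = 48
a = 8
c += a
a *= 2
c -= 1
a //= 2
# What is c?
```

Trace:
`c = 48` → c = 48
`a = 8` → a = 8
`c += a` → c = 56
`a *= 2` → a = 16
`c -= 1` → c = 55
`a //= 2` → a = 8
So c = 55

Answer: 55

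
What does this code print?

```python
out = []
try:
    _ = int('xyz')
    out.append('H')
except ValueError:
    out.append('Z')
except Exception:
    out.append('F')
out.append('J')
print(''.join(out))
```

Execution trace: 'Z' (except ValueError) → 'J' (after the try/except). Output: ZJ

Answer: ZJ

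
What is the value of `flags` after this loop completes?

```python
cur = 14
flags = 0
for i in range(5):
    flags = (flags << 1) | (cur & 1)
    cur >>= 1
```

Reverse lowest 5 bits of 14
`flags` takes the values: 0 → 1 → 3 → 7 → 14

Answer: 14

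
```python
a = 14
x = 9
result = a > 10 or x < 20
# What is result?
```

Trace:
`a = 14` → a = 14
`x = 9` → x = 9
`result = a > 10 or x < 20` → result = True
So result = True

Answer: True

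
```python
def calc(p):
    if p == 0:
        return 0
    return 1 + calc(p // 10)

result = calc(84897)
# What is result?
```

Count of digits of 84897: 5

Answer: 5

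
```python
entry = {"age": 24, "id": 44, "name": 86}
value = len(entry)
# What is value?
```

Trace:
`entry = {"age": 24, "id": 44, "name": 86}` → entry = {'age': 24, 'id': 44, 'name': 86}
`value = len(entry)` → value = 3
So value = 3

Answer: 3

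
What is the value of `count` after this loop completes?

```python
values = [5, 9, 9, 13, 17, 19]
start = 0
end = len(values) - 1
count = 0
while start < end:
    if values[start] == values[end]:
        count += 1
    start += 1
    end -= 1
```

Count matching pairs from ends
`count` takes the values: 0

Answer: 0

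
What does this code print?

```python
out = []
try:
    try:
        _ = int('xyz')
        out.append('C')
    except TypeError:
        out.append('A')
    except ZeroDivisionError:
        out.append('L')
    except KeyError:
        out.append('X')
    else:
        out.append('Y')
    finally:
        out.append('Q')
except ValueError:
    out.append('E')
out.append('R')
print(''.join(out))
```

Execution trace: 'Q' (inner finally) → 'E' (outer except ValueError) → 'R' (after the try/except). Output: QER

Answer: QER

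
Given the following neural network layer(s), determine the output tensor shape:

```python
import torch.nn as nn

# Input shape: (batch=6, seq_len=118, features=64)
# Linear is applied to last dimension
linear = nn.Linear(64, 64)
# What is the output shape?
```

Input: (6, 118, 64) -> Output: (6, 118, 64)

Answer: (6, 118, 64)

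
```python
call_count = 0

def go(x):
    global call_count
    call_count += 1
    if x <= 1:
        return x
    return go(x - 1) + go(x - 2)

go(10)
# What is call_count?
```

Calls(x) = 1 + Calls(x-1) + Calls(x-2); Calls(0)=Calls(1)=1. For x=10 this gives 177.

Answer: 177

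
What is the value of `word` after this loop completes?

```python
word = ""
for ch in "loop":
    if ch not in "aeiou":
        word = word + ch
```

Remove vowels from 'loop'
`word` takes the values: "" → "l" → "lp"

Answer: "lp"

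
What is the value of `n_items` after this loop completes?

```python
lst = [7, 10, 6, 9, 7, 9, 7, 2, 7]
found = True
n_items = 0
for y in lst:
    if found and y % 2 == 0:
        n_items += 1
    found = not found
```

Count even values at even positions
`n_items` takes the values: 0 → 1

Answer: 1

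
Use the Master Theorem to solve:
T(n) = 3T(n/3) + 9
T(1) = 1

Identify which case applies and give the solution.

a=3, b=3, f(n)=9. log_3(3) = 1. Since c=0 < 1, Case 1 applies: T(n) = Θ(n^log_b(a)) = O(n).

Answer: O(n) - Case 1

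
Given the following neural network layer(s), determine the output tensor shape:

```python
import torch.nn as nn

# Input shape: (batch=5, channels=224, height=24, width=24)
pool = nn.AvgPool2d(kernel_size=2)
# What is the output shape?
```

Input: (5, 224, 24, 24) -> Output: (5, 224, 12, 12)

Answer: (5, 224, 12, 12)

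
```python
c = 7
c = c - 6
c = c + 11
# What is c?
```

Trace:
`c = 7` → c = 7
`c = c - 6` → c = 1
`c = c + 11` → c = 12
So c = 12

Answer: 12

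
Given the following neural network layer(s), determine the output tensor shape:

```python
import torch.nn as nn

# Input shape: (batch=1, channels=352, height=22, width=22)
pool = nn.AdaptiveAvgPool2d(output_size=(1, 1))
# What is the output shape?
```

Input: (1, 352, 22, 22) -> Output: (1, 352, 1, 1)

Answer: (1, 352, 1, 1)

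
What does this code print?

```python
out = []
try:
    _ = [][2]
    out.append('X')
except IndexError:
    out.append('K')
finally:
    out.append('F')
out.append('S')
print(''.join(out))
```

Execution trace: 'K' (except IndexError) → 'F' (finally) → 'S' (after the try/except). Output: KFS

Answer: KFS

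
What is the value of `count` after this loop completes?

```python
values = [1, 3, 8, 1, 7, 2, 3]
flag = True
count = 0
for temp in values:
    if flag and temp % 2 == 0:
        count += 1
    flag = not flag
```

Count even values at even positions
`count` takes the values: 0 → 1

Answer: 1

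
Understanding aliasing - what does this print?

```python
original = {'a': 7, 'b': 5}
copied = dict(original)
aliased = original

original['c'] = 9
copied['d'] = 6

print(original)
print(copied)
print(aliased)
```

Key concept: dict() creates copy, assignment creates alias.
Step by step:
`original = {'a': 7, 'b': 5}` → original = {'a': 7, 'b': 5}
`copied = dict(original)` → copied = {'a': 7, 'b': 5}
`aliased = original` → aliased = {'a': 7, 'b': 5} (same object as original)
`original['c'] = 9` → original = {'a': 7, 'b': 5, 'c': 9} (same object as aliased); aliased = {'a': 7, 'b': 5, 'c': 9} (same object as original)
`copied['d'] = 6` → copied = {'a': 7, 'b': 5, 'd': 6}
`print(original)` → prints {'a': 7, 'b': 5, 'c': 9}
`print(copied)` → prints {'a': 7, 'b': 5, 'd': 6}
`print(aliased)` → prints {'a': 7, 'b': 5, 'c': 9}

Answer:
{'a': 7, 'b': 5, 'c': 9}
{'a': 7, 'b': 5, 'd': 6}
{'a': 7, 'b': 5, 'c': 9}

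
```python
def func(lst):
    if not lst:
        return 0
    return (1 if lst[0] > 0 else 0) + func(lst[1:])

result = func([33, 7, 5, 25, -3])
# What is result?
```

Count of positive elements in [33, 7, 5, 25, -3] = 4

Answer: 4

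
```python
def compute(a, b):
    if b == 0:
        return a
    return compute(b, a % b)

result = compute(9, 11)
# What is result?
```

compute(9, 11) -> compute(11, 9) -> compute(9, 2) -> compute(2, 1) -> compute(1, 0) -> 1

Answer: 1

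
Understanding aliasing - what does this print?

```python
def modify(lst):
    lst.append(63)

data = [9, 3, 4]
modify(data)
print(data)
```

Key concept: function modifies passed list.
Step by step:
`data = [9, 3, 4]` → data = [9, 3, 4]
`modify(data)` → data = [9, 3, 4, 63]
`print(data)` → prints [9, 3, 4, 63]

Answer: [9, 3, 4, 63]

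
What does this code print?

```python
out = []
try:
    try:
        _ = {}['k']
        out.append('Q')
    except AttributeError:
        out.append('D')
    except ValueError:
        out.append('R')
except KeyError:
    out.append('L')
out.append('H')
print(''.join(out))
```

Execution trace: 'L' (outer except KeyError) → 'H' (after the try/except). Output: LH

Answer: LH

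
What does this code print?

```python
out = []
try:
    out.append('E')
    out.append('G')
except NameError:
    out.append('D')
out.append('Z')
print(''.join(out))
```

Execution trace: 'E' (try body) → 'G' (try body, no exception) → 'Z' (after the try/except). Output: EGZ

Answer: EGZ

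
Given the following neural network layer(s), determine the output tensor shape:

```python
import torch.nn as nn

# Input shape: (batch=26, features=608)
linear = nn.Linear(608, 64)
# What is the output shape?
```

Input: (26, 608) -> Output: (26, 64)

Answer: (26, 64)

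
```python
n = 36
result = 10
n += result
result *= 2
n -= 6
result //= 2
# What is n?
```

Trace:
`n = 36` → n = 36
`result = 10` → result = 10
`n += result` → n = 46
`result *= 2` → result = 20
`n -= 6` → n = 40
`result //= 2` → result = 10
So n = 40

Answer: 40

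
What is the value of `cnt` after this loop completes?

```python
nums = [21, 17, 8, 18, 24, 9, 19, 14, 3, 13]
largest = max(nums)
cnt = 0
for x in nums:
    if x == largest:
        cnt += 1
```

Count of max value 24 in [21, 17, 8, 18, 24, 9, 19, 14, 3, 13]
`cnt` takes the values: 0 → 1

Answer: 1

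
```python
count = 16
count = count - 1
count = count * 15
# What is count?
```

Trace:
`count = 16` → count = 16
`count = count - 1` → count = 15
`count = count * 15` → count = 225
So count = 225

Answer: 225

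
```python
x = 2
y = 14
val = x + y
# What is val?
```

Trace:
`x = 2` → x = 2
`y = 14` → y = 14
`val = x + y` → val = 16
So val = 16

Answer: 16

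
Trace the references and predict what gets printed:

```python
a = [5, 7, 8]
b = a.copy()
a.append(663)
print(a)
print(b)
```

Key concept: list.copy() creates independent copy.
Step by step:
`a = [5, 7, 8]` → a = [5, 7, 8]
`b = a.copy()` → b = [5, 7, 8]
`a.append(663)` → a = [5, 7, 8, 663]
`print(a)` → prints [5, 7, 8, 663]
`print(b)` → prints [5, 7, 8]

Answer:
[5, 7, 8, 663]
[5, 7, 8]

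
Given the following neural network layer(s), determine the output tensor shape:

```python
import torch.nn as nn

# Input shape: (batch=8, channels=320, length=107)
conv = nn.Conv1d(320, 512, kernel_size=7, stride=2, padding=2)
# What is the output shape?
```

Input: (8, 320, 107) -> Output: (8, 512, 53)

Answer: (8, 512, 53)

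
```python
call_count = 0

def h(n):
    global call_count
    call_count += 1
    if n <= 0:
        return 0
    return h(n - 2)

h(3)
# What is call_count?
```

Linear recursion stepping by 2: 3 calls from n=3 down to ≤0.

Answer: 3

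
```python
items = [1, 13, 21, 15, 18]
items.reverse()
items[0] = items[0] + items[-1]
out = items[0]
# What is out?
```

Trace:
`items = [1, 13, 21, 15, 18]` → items = [1, 13, 21, 15, 18]
`items.reverse()` → items = [18, 15, 21, 13, 1]
`items[0] = items[0] + items[-1]` → items = [19, 15, 21, 13, 1]
`out = items[0]` → out = 19
So out = 19

Answer: 19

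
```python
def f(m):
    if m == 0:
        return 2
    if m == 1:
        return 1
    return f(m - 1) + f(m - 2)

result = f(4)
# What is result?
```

Build up from base cases: f(0)=2, f(1)=1, f(2)=3, f(3)=4, f(4)=7

Answer: 7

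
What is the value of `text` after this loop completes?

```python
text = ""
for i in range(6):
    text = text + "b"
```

Repeat 'b' 6 times
`text` takes the values: "" → "b" → "bb" → "bbb" → "bbbb" → "bbbbb" → "bbbbbb"

Answer: "bbbbbb"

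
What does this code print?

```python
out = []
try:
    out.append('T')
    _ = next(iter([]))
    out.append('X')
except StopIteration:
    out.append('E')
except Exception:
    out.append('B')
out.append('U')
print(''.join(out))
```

Execution trace: 'T' (try body) → 'E' (except StopIteration) → 'U' (after the try/except). Output: TEU

Answer: TEU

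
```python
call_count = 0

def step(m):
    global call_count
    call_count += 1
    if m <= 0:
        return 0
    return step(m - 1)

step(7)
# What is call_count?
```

Linear recursion stepping by 1: 8 calls from m=7 down to ≤0.

Answer: 8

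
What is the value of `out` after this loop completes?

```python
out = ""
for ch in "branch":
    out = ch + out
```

Reverse 'branch'
`out` takes the values: "" → "b" → "rb" → "arb" → "narb" → "cnarb" → "hcnarb"

Answer: "hcnarb"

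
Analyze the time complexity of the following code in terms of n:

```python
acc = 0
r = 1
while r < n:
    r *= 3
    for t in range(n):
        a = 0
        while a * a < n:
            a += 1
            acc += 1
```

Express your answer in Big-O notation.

Each loop level contributes: log n × n × √n. Multiplying the contributions gives O(n√n log n).

Answer: O(n√n log n)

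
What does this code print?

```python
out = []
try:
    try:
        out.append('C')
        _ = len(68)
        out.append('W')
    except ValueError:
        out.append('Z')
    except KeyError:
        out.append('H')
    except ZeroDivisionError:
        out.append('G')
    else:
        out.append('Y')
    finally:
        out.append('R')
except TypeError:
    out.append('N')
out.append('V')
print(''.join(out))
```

Execution trace: 'C' (try body) → 'R' (finally) → 'N' (outer except TypeError) → 'V' (after the try/except). Output: CRNV

Answer: CRNV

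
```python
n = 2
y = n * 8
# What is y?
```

Trace:
`n = 2` → n = 2
`y = n * 8` → y = 16
So y = 16

Answer: 16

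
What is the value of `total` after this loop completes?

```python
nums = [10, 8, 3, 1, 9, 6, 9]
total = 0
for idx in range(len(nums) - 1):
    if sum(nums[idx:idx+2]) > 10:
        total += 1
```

Count windows with sum > 10
`total` takes the values: 0 → 1 → 2 → 3 → 4

Answer: 4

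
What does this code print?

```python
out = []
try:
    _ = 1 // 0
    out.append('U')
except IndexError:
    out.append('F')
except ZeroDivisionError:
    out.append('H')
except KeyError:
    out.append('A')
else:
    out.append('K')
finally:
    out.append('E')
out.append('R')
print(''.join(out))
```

Execution trace: 'H' (except ZeroDivisionError) → 'E' (finally) → 'R' (after the try/except). Output: HER

Answer: HER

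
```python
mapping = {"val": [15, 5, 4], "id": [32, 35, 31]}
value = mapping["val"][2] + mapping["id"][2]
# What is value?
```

Trace:
`mapping = {"val": [15, 5, 4], "id": [32, 35, 31]}` → mapping = {'val': [15, 5, 4], 'id': [32, 35, 31]}
`value = mapping["val"][2] + mapping["id"][2]` → value = 35
So value = 35

Answer: 35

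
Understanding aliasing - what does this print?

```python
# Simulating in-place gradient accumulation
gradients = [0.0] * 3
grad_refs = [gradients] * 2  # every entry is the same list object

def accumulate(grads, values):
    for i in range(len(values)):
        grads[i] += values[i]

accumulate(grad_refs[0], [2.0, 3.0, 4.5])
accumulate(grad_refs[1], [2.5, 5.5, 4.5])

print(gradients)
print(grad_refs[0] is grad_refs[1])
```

Key concept: gradient accumulation aliasing.
Step by step:
`gradients = [0.0] * 3` → gradients = [0.0, 0.0, 0.0]
`grad_refs = [gradients] * 2` → grad_refs = [[0.0, 0.0, 0.0], [0.0, 0.0, 0.0]]
`accumulate(grad_refs[0], [2.0, 3.0, 4.5])` → gradients = [2.0, 3.0, 4.5]; grad_refs = [[2.0, 3.0, 4.5], [2.0, 3.0, 4.5]]
`accumulate(grad_refs[1], [2.5, 5.5, 4.5])` → gradients = [4.5, 8.5, 9.0]; grad_refs = [[4.5, 8.5, 9.0], [4.5, 8.5, 9.0]]
`print(gradients)` → prints [4.5, 8.5, 9.0]
`print(grad_refs[0] is grad_refs[1])` → prints True

Answer:
[4.5, 8.5, 9.0]
True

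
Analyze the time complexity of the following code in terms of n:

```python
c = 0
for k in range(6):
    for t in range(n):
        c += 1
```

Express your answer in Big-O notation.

Each loop level contributes: 1 × n. Multiplying the contributions gives O(n).

Answer: O(n)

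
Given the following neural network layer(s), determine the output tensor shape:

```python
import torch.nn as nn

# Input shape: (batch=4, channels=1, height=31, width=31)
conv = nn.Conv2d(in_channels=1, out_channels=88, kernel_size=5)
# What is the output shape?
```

Input: (4, 1, 31, 31) -> Output: (4, 88, 27, 27)

Answer: (4, 88, 27, 27)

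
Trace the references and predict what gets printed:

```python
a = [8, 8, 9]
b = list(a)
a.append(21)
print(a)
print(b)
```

Key concept: list() constructor creates copy.
Step by step:
`a = [8, 8, 9]` → a = [8, 8, 9]
`b = list(a)` → b = [8, 8, 9]
`a.append(21)` → a = [8, 8, 9, 21]
`print(a)` → prints [8, 8, 9, 21]
`print(b)` → prints [8, 8, 9]

Answer:
[8, 8, 9, 21]
[8, 8, 9]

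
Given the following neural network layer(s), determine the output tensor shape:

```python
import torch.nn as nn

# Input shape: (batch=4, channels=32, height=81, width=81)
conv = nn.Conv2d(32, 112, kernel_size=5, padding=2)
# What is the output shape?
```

Input: (4, 32, 81, 81) -> Output: (4, 112, 81, 81)

Answer: (4, 112, 81, 81)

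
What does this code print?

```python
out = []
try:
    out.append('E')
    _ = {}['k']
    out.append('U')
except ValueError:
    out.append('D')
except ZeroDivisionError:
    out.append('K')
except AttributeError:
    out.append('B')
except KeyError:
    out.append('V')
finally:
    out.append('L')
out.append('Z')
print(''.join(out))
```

Execution trace: 'E' (try body) → 'V' (except KeyError) → 'L' (finally) → 'Z' (after the try/except). Output: EVLZ

Answer: EVLZ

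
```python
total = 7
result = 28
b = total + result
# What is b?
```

Trace:
`total = 7` → total = 7
`result = 28` → result = 28
`b = total + result` → b = 35
So b = 35

Answer: 35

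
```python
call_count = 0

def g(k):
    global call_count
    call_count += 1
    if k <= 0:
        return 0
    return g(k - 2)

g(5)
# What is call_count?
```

Linear recursion stepping by 2: 4 calls from k=5 down to ≤0.

Answer: 4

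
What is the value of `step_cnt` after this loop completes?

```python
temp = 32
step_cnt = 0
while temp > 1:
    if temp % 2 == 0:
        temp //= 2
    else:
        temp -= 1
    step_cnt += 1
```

Steps to reduce 32 to 1
`step_cnt` takes the values: 0 → 1 → 2 → 3 → 4 → 5

Answer: 5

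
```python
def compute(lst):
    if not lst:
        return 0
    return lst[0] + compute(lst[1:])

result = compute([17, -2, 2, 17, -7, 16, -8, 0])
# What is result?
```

17 + (-2) + 2 + 17 + (-7) + 16 + (-8) + 0 + 0 = 35

Answer: 35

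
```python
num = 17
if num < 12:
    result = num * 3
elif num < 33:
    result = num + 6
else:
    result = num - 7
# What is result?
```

Trace:
`num = 17` → num = 17
`if num < 12: ...` → num < 12 is False, num < 33 is True → result = 23
So result = 23

Answer: 23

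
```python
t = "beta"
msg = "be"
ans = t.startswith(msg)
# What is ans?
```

Trace:
`t = "beta"` → t = 'beta'
`msg = "be"` → msg = 'be'
`ans = t.startswith(msg)` → ans = True
So ans = True

Answer: True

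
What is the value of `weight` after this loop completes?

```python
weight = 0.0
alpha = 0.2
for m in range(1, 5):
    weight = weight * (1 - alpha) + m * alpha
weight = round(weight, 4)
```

Moving average with lr=0.2
`weight` takes the values: 0.0 → 0.2 → 0.56 → 1.048 → 1.6384

Answer: 1.6384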